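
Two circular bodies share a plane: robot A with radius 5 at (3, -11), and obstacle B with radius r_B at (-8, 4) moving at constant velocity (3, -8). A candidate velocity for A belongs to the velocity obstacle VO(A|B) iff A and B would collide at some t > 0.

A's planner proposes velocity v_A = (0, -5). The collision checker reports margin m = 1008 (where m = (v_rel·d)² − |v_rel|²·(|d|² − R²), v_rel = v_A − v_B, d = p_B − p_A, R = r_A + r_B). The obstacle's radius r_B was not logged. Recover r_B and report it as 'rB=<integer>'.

m = 1008
d = (-11, 15);  v_rel = (-3, 3),  |v_rel|² = 18
v_rel×d = (-3)·(15) − (3)·(-11) = -12
since m = R²·18 − (-12)²:  R² = (144 + 1008) / 18 = 64
R = √64 = 8  ⇒  r_B = 8 − 5 = 3

rB=3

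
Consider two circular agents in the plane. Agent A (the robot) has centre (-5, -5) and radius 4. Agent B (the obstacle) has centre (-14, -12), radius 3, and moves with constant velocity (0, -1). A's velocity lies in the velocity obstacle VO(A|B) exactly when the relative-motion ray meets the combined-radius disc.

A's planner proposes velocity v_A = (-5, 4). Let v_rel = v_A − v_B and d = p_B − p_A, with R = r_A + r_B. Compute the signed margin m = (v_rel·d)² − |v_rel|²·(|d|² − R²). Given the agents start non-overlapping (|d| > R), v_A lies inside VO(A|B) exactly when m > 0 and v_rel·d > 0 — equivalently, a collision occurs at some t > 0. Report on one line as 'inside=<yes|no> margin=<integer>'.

d = (-9, -7),  |d|² = 130;  R = 4+3 = 7,  c = 130−7² = 81
v_rel = (-5, 5),  |v_rel|² = 50;  v_rel·d = (-5)·(-9) + (5)·(-7) = 10
50·t² − 20·t + 81 = 0  ⇒  m = 10² − 50·81 = -3950
m = -3950 < 0,  v_rel·d = 10 > 0  ⇒  outside

inside=no margin=-3950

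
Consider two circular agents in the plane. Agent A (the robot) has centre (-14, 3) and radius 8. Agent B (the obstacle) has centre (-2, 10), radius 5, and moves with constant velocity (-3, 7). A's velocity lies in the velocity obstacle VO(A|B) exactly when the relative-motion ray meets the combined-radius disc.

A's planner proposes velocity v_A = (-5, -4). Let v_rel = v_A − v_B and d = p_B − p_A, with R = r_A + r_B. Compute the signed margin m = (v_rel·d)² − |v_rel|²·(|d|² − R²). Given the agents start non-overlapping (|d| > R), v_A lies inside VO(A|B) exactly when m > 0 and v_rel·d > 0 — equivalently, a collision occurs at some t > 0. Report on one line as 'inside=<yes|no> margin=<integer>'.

d = (12, 7),  |d|² = 193;  R = 8+5 = 13,  c = 193−13² = 24
v_rel = (-2, -11),  |v_rel|² = 125;  v_rel·d = (-2)·(12) + (-11)·(7) = -101
125·t² + 202·t + 24 = 0  ⇒  m = (-101)² − 125·24 = 7201
m = 7201 > 0,  v_rel·d = -101 < 0  ⇒  outside

inside=no margin=7201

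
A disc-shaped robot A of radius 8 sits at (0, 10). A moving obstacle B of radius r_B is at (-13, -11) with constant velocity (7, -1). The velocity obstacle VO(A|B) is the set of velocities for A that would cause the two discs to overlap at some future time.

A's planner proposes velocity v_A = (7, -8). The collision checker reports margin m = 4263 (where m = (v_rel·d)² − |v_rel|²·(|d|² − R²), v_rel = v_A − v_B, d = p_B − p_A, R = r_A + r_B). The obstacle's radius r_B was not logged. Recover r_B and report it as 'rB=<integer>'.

m = 4263
d = (-13, -21);  v_rel = (0, -7),  |v_rel|² = 49
v_rel×d = (0)·(-21) − (-7)·(-13) = -91
since m = R²·49 − (-91)²:  R² = (8281 + 4263) / 49 = 256
R = √256 = 16  ⇒  r_B = 16 − 8 = 8

rB=8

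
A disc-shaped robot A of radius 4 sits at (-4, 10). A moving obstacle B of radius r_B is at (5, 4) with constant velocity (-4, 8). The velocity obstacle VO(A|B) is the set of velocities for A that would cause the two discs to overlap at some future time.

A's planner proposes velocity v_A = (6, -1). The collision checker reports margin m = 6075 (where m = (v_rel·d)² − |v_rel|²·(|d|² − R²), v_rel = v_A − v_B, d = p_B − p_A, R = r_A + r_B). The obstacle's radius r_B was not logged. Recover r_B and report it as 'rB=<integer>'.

m = 6075
d = (9, -6);  v_rel = (10, -9),  |v_rel|² = 181
v_rel×d = (10)·(-6) − (-9)·(9) = 21
since m = R²·181 − 21²:  R² = (441 + 6075) / 181 = 36
R = √36 = 6  ⇒  r_B = 6 − 4 = 2

rB=2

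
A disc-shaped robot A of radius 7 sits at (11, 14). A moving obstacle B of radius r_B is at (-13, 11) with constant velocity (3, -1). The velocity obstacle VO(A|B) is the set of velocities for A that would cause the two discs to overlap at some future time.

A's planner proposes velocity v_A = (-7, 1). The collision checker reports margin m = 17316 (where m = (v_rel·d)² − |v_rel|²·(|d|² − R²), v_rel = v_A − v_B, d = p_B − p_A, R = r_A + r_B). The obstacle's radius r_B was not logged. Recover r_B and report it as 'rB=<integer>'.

m = 17316
d = (-24, -3);  v_rel = (-10, 2),  |v_rel|² = 104
v_rel×d = (-10)·(-3) − (2)·(-24) = 78
since m = R²·104 − 78²:  R² = (6084 + 17316) / 104 = 225
R = √225 = 15  ⇒  r_B = 15 − 7 = 8

rB=8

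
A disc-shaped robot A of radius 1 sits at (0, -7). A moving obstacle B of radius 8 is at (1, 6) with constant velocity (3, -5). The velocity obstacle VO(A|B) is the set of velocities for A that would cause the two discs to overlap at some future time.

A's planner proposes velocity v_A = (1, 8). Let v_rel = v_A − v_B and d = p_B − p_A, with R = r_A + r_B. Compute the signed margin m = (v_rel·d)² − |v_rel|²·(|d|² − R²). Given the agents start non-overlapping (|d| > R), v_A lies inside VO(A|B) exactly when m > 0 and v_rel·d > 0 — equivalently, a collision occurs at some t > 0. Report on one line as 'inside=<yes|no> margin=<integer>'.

d = (1, 13),  |d|² = 170;  R = 1+8 = 9,  c = 170−9² = 89
v_rel = (-2, 13),  |v_rel|² = 173;  v_rel·d = (-2)·(1) + (13)·(13) = 167
173·t² − 334·t + 89 = 0  ⇒  m = 167² − 173·89 = 12492
m = 12492 > 0,  v_rel·d = 167 > 0  ⇒  inside

inside=yes margin=12492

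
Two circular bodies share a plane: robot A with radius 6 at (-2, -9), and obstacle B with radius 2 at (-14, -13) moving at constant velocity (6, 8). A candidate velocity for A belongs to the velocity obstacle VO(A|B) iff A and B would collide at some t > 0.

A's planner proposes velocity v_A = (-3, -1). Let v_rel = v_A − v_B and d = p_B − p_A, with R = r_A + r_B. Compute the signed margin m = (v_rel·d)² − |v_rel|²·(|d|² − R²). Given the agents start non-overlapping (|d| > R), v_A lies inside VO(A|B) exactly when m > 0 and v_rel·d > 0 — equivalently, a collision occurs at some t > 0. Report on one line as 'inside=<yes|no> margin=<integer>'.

d = (-12, -4),  |d|² = 160;  R = 6+2 = 8,  c = 160−8² = 96
v_rel = (-9, -9),  |v_rel|² = 162;  v_rel·d = (-9)·(-12) + (-9)·(-4) = 144
162·t² − 288·t + 96 = 0  ⇒  m = 144² − 162·96 = 5184
m = 5184 > 0,  v_rel·d = 144 > 0  ⇒  inside

inside=yes margin=5184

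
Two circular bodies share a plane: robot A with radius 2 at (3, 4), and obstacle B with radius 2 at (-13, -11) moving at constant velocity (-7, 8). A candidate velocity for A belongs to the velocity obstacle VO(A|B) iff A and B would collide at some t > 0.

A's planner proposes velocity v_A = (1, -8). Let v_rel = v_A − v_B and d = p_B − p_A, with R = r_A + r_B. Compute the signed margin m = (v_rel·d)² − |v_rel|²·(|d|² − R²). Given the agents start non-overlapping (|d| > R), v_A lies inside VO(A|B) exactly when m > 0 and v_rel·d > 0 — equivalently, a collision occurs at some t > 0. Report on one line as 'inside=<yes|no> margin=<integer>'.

d = (-16, -15),  |d|² = 481;  R = 2+2 = 4,  c = 481−4² = 465
v_rel = (8, -16),  |v_rel|² = 320;  v_rel·d = (8)·(-16) + (-16)·(-15) = 112
320·t² − 224·t + 465 = 0  ⇒  m = 112² − 320·465 = -136256
m = -136256 < 0,  v_rel·d = 112 > 0  ⇒  outside

inside=no margin=-136256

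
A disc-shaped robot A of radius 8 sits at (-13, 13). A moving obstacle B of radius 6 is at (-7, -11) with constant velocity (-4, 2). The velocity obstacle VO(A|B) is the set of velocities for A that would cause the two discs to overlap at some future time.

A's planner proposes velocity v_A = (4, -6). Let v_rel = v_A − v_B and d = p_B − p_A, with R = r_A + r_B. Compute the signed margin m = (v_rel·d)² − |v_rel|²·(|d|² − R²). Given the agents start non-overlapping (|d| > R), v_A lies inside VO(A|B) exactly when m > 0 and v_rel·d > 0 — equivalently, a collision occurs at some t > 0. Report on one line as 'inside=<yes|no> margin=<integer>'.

d = (6, -24),  |d|² = 612;  R = 8+6 = 14,  c = 612−14² = 416
v_rel = (8, -8),  |v_rel|² = 128;  v_rel·d = (8)·(6) + (-8)·(-24) = 240
128·t² − 480·t + 416 = 0  ⇒  m = 240² − 128·416 = 4352
m = 4352 > 0,  v_rel·d = 240 > 0  ⇒  inside

inside=yes margin=4352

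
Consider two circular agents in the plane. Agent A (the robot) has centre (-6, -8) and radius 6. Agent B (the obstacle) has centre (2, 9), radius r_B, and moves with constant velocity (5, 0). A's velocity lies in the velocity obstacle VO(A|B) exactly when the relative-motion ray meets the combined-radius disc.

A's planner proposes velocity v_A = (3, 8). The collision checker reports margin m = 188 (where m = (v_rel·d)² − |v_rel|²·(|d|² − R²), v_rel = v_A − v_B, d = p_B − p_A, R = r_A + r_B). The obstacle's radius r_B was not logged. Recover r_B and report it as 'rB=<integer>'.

m = 188
d = (8, 17);  v_rel = (-2, 8),  |v_rel|² = 68
v_rel×d = (-2)·(17) − (8)·(8) = -98
since m = R²·68 − (-98)²:  R² = (9604 + 188) / 68 = 144
R = √144 = 12  ⇒  r_B = 12 − 6 = 6

rB=6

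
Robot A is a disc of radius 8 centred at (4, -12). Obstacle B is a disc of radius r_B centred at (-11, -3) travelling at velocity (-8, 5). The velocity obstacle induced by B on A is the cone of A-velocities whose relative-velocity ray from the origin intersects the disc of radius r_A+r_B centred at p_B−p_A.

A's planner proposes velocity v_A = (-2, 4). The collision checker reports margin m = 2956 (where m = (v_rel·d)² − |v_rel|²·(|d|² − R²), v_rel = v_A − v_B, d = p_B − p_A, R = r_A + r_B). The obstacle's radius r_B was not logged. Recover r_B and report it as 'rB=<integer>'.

m = 2956
d = (-15, 9);  v_rel = (6, -1),  |v_rel|² = 37
v_rel×d = (6)·(9) − (-1)·(-15) = 39
since m = R²·37 − 39²:  R² = (1521 + 2956) / 37 = 121
R = √121 = 11  ⇒  r_B = 11 − 8 = 3

rB=3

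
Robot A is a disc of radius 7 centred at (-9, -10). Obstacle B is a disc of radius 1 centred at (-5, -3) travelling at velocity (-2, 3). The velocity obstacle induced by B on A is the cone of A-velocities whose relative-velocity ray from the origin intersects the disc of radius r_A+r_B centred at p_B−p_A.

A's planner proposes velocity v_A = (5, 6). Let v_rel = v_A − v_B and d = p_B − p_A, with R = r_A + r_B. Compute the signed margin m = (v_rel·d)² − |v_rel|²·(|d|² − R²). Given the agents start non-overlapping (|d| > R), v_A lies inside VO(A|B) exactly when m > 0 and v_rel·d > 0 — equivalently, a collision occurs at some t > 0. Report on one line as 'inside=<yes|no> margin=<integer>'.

d = (4, 7),  |d|² = 65;  R = 7+1 = 8,  c = 65−8² = 1
v_rel = (7, 3),  |v_rel|² = 58;  v_rel·d = (7)·(4) + (3)·(7) = 49
58·t² − 98·t + 1 = 0  ⇒  m = 49² − 58·1 = 2343
m = 2343 > 0,  v_rel·d = 49 > 0  ⇒  inside

inside=yes margin=2343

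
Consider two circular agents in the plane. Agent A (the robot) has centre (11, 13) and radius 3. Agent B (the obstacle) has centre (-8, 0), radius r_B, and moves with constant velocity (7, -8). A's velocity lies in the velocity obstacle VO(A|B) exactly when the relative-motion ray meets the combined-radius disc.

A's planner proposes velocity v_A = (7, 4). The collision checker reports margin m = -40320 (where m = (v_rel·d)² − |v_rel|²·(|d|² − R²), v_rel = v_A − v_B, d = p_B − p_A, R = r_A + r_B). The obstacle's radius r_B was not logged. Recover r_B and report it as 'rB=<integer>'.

m = -40320
d = (-19, -13);  v_rel = (0, 12),  |v_rel|² = 144
v_rel×d = (0)·(-13) − (12)·(-19) = 228
since m = R²·144 − 228²:  R² = (51984 + -40320) / 144 = 81
R = √81 = 9  ⇒  r_B = 9 − 3 = 6

rB=6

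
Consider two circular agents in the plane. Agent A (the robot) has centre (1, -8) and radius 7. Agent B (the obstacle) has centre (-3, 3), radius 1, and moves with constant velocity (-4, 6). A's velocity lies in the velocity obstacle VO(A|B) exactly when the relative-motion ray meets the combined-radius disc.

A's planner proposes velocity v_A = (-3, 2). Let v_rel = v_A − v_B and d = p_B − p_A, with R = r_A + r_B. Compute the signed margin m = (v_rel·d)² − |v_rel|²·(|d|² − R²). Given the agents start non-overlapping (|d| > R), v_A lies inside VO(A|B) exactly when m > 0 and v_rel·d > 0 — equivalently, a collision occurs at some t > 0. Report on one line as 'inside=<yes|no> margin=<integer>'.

d = (-4, 11),  |d|² = 137;  R = 7+1 = 8,  c = 137−8² = 73
v_rel = (1, -4),  |v_rel|² = 17;  v_rel·d = (1)·(-4) + (-4)·(11) = -48
17·t² + 96·t + 73 = 0  ⇒  m = (-48)² − 17·73 = 1063
m = 1063 > 0,  v_rel·d = -48 < 0  ⇒  outside

inside=no margin=1063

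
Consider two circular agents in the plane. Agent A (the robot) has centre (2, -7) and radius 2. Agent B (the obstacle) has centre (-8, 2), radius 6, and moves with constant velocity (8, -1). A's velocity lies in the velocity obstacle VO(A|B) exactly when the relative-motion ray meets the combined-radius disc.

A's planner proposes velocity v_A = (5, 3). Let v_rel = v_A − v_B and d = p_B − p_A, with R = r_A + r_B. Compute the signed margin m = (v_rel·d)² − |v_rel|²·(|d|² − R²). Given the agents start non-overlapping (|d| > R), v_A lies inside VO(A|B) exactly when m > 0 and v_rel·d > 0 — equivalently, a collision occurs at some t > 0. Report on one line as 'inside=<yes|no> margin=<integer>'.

d = (-10, 9),  |d|² = 181;  R = 2+6 = 8,  c = 181−8² = 117
v_rel = (-3, 4),  |v_rel|² = 25;  v_rel·d = (-3)·(-10) + (4)·(9) = 66
25·t² − 132·t + 117 = 0  ⇒  m = 66² − 25·117 = 1431
m = 1431 > 0,  v_rel·d = 66 > 0  ⇒  inside

inside=yes margin=1431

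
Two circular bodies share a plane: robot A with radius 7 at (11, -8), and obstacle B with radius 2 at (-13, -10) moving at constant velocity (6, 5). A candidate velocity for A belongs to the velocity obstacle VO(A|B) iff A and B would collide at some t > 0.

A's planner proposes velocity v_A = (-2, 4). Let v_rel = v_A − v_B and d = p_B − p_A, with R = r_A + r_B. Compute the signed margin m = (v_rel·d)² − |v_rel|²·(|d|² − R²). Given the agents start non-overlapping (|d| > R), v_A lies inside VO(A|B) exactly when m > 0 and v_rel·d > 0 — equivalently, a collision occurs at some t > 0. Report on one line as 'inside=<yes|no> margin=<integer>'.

d = (-24, -2),  |d|² = 580;  R = 7+2 = 9,  c = 580−9² = 499
v_rel = (-8, -1),  |v_rel|² = 65;  v_rel·d = (-8)·(-24) + (-1)·(-2) = 194
65·t² − 388·t + 499 = 0  ⇒  m = 194² − 65·499 = 5201
m = 5201 > 0,  v_rel·d = 194 > 0  ⇒  inside

inside=yes margin=5201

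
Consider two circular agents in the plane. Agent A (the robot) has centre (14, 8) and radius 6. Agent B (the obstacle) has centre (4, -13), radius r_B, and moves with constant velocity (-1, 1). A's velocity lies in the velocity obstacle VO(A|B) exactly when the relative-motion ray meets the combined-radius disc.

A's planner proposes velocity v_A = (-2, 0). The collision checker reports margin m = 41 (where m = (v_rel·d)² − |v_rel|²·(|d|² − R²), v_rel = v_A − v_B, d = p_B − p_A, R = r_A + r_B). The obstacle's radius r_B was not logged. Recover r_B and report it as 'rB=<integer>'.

m = 41
d = (-10, -21);  v_rel = (-1, -1),  |v_rel|² = 2
v_rel×d = (-1)·(-21) − (-1)·(-10) = 11
since m = R²·2 − 11²:  R² = (121 + 41) / 2 = 81
R = √81 = 9  ⇒  r_B = 9 − 6 = 3

rB=3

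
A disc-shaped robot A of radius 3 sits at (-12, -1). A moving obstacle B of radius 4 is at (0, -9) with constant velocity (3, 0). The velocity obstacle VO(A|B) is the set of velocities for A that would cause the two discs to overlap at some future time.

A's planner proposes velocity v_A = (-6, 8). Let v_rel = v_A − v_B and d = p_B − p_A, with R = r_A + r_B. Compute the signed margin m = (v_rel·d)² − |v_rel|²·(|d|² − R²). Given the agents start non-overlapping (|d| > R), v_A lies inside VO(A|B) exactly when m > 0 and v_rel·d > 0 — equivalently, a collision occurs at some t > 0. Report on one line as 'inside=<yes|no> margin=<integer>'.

d = (12, -8),  |d|² = 208;  R = 3+4 = 7,  c = 208−7² = 159
v_rel = (-9, 8),  |v_rel|² = 145;  v_rel·d = (-9)·(12) + (8)·(-8) = -172
145·t² + 344·t + 159 = 0  ⇒  m = (-172)² − 145·159 = 6529
m = 6529 > 0,  v_rel·d = -172 < 0  ⇒  outside

inside=no margin=6529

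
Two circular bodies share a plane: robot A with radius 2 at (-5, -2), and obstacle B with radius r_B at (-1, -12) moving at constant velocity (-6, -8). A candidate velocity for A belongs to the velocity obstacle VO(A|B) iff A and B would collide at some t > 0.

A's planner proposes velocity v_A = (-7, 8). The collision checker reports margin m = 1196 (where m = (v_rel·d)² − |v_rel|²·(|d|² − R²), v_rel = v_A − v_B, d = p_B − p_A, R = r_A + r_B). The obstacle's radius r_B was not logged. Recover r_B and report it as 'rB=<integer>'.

m = 1196
d = (4, -10);  v_rel = (-1, 16),  |v_rel|² = 257
v_rel×d = (-1)·(-10) − (16)·(4) = -54
since m = R²·257 − (-54)²:  R² = (2916 + 1196) / 257 = 16
R = √16 = 4  ⇒  r_B = 4 − 2 = 2

rB=2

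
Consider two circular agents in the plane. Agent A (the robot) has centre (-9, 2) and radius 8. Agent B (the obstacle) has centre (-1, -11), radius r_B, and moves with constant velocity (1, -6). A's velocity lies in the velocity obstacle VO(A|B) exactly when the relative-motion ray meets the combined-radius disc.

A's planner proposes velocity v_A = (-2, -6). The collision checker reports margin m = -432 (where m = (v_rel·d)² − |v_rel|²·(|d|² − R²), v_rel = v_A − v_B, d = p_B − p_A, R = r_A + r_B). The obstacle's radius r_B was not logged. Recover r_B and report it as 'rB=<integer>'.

m = -432
d = (8, -13);  v_rel = (-3, 0),  |v_rel|² = 9
v_rel×d = (-3)·(-13) − (0)·(8) = 39
since m = R²·9 − 39²:  R² = (1521 + -432) / 9 = 121
R = √121 = 11  ⇒  r_B = 11 − 8 = 3

rB=3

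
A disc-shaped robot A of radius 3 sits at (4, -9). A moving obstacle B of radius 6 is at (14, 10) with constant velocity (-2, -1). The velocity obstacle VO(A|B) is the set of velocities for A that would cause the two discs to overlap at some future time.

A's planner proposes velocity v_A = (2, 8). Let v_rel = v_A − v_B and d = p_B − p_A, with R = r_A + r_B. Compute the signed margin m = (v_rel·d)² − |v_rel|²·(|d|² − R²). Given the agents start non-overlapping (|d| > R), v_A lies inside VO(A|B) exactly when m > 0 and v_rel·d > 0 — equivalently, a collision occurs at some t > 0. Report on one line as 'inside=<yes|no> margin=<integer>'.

d = (10, 19),  |d|² = 461;  R = 3+6 = 9,  c = 461−9² = 380
v_rel = (4, 9),  |v_rel|² = 97;  v_rel·d = (4)·(10) + (9)·(19) = 211
97·t² − 422·t + 380 = 0  ⇒  m = 211² − 97·380 = 7661
m = 7661 > 0,  v_rel·d = 211 > 0  ⇒  inside

inside=yes margin=7661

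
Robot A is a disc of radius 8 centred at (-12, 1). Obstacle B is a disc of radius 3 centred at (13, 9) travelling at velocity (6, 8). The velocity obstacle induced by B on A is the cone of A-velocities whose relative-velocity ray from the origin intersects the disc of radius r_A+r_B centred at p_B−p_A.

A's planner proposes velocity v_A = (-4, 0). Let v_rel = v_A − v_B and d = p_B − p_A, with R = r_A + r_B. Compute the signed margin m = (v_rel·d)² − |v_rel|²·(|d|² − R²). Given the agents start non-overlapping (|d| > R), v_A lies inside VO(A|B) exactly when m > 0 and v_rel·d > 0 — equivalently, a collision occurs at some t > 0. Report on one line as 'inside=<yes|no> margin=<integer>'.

d = (25, 8),  |d|² = 689;  R = 8+3 = 11,  c = 689−11² = 568
v_rel = (-10, -8),  |v_rel|² = 164;  v_rel·d = (-10)·(25) + (-8)·(8) = -314
164·t² + 628·t + 568 = 0  ⇒  m = (-314)² − 164·568 = 5444
m = 5444 > 0,  v_rel·d = -314 < 0  ⇒  outside

inside=no margin=5444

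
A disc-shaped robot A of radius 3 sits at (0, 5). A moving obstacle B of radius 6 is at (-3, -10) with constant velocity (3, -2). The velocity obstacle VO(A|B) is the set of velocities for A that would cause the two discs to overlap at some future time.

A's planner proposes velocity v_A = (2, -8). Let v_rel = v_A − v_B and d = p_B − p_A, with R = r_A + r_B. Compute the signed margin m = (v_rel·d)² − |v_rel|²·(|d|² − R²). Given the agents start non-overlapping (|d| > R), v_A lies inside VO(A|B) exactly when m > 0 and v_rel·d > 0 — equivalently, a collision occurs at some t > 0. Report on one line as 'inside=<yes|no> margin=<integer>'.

d = (-3, -15),  |d|² = 234;  R = 3+6 = 9,  c = 234−9² = 153
v_rel = (-1, -6),  |v_rel|² = 37;  v_rel·d = (-1)·(-3) + (-6)·(-15) = 93
37·t² − 186·t + 153 = 0  ⇒  m = 93² − 37·153 = 2988
m = 2988 > 0,  v_rel·d = 93 > 0  ⇒  inside

inside=yes margin=2988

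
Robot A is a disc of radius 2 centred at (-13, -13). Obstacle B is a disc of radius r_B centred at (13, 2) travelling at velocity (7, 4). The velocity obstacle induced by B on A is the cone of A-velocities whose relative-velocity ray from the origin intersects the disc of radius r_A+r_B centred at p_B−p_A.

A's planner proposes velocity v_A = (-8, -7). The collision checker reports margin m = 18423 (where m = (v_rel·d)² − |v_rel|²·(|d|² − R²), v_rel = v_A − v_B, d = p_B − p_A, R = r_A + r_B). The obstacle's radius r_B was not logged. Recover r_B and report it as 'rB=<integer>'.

m = 18423
d = (26, 15);  v_rel = (-15, -11),  |v_rel|² = 346
v_rel×d = (-15)·(15) − (-11)·(26) = 61
since m = R²·346 − 61²:  R² = (3721 + 18423) / 346 = 64
R = √64 = 8  ⇒  r_B = 8 − 2 = 6

rB=6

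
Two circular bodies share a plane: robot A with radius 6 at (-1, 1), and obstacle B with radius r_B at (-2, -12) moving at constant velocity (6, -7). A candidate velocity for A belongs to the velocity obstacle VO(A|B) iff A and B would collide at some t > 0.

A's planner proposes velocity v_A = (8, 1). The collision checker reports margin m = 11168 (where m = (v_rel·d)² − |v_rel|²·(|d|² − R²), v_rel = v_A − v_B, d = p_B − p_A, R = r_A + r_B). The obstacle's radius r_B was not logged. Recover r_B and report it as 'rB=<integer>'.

m = 11168
d = (-1, -13);  v_rel = (2, 8),  |v_rel|² = 68
v_rel×d = (2)·(-13) − (8)·(-1) = -18
since m = R²·68 − (-18)²:  R² = (324 + 11168) / 68 = 169
R = √169 = 13  ⇒  r_B = 13 − 6 = 7

rB=7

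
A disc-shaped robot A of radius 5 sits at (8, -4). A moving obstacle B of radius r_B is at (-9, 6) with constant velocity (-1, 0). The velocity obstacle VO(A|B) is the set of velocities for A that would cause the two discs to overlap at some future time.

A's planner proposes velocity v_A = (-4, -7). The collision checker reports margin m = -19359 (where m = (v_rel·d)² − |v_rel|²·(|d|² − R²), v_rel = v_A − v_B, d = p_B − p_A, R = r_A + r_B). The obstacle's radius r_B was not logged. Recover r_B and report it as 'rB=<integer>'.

m = -19359
d = (-17, 10);  v_rel = (-3, -7),  |v_rel|² = 58
v_rel×d = (-3)·(10) − (-7)·(-17) = -149
since m = R²·58 − (-149)²:  R² = (22201 + -19359) / 58 = 49
R = √49 = 7  ⇒  r_B = 7 − 5 = 2

rB=2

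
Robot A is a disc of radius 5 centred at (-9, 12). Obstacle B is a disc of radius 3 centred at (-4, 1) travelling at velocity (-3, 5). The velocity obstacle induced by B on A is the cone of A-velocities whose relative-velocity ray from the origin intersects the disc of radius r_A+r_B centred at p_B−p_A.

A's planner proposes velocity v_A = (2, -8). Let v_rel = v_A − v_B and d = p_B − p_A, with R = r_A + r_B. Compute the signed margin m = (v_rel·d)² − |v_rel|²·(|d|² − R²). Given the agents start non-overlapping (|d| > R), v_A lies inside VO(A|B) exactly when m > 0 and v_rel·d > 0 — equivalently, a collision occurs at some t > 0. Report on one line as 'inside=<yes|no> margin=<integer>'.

d = (5, -11),  |d|² = 146;  R = 5+3 = 8,  c = 146−8² = 82
v_rel = (5, -13),  |v_rel|² = 194;  v_rel·d = (5)·(5) + (-13)·(-11) = 168
194·t² − 336·t + 82 = 0  ⇒  m = 168² − 194·82 = 12316
m = 12316 > 0,  v_rel·d = 168 > 0  ⇒  inside

inside=yes margin=12316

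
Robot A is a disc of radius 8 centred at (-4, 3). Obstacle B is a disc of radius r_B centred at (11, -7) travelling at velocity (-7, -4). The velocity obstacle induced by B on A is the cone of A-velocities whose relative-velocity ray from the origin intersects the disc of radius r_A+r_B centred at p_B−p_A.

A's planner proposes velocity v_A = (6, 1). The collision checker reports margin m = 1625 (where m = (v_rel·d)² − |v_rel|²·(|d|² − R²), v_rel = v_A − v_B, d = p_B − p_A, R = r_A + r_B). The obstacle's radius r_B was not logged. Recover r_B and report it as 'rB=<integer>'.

m = 1625
d = (15, -10);  v_rel = (13, 5),  |v_rel|² = 194
v_rel×d = (13)·(-10) − (5)·(15) = -205
since m = R²·194 − (-205)²:  R² = (42025 + 1625) / 194 = 225
R = √225 = 15  ⇒  r_B = 15 − 8 = 7

rB=7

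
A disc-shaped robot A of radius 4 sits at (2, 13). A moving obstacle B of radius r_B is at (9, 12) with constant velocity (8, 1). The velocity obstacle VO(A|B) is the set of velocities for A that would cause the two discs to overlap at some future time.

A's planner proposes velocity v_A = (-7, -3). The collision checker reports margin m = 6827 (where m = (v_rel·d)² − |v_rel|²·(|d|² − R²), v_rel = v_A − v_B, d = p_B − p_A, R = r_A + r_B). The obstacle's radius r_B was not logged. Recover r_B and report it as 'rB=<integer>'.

m = 6827
d = (7, -1);  v_rel = (-15, -4),  |v_rel|² = 241
v_rel×d = (-15)·(-1) − (-4)·(7) = 43
since m = R²·241 − 43²:  R² = (1849 + 6827) / 241 = 36
R = √36 = 6  ⇒  r_B = 6 − 4 = 2

rB=2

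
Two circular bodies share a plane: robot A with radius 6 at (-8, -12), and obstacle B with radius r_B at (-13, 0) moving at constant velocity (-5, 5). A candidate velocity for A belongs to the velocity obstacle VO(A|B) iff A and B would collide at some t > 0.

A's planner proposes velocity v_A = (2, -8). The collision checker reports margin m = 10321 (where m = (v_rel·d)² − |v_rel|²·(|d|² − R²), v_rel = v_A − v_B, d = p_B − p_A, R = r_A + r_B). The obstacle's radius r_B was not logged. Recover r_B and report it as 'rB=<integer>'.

m = 10321
d = (-5, 12);  v_rel = (7, -13),  |v_rel|² = 218
v_rel×d = (7)·(12) − (-13)·(-5) = 19
since m = R²·218 − 19²:  R² = (361 + 10321) / 218 = 49
R = √49 = 7  ⇒  r_B = 7 − 6 = 1

rB=1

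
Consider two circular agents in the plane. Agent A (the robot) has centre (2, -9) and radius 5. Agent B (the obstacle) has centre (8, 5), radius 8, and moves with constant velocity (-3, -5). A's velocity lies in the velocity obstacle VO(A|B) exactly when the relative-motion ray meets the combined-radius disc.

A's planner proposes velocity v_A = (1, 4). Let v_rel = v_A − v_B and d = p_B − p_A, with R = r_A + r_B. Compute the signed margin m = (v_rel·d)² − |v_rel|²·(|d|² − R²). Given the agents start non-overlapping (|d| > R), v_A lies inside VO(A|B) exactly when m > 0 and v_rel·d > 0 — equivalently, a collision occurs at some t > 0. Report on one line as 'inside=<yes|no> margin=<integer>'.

d = (6, 14),  |d|² = 232;  R = 5+8 = 13,  c = 232−13² = 63
v_rel = (4, 9),  |v_rel|² = 97;  v_rel·d = (4)·(6) + (9)·(14) = 150
97·t² − 300·t + 63 = 0  ⇒  m = 150² − 97·63 = 16389
m = 16389 > 0,  v_rel·d = 150 > 0  ⇒  inside

inside=yes margin=16389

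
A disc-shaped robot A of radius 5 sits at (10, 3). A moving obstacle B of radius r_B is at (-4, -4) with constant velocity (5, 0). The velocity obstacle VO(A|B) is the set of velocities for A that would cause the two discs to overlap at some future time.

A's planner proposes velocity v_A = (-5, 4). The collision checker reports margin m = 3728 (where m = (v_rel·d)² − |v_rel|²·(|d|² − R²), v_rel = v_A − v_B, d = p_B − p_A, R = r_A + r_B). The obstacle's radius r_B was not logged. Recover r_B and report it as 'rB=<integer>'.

m = 3728
d = (-14, -7);  v_rel = (-10, 4),  |v_rel|² = 116
v_rel×d = (-10)·(-7) − (4)·(-14) = 126
since m = R²·116 − 126²:  R² = (15876 + 3728) / 116 = 169
R = √169 = 13  ⇒  r_B = 13 − 5 = 8

rB=8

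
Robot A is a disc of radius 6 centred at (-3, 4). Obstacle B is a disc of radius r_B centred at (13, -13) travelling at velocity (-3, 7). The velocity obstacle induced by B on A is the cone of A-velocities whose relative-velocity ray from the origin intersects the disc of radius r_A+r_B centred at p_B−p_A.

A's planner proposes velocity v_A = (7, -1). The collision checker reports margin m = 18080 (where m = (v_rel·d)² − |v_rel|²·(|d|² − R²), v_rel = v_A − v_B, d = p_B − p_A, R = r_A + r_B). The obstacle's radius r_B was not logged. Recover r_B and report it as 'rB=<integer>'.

m = 18080
d = (16, -17);  v_rel = (10, -8),  |v_rel|² = 164
v_rel×d = (10)·(-17) − (-8)·(16) = -42
since m = R²·164 − (-42)²:  R² = (1764 + 18080) / 164 = 121
R = √121 = 11  ⇒  r_B = 11 − 6 = 5

rB=5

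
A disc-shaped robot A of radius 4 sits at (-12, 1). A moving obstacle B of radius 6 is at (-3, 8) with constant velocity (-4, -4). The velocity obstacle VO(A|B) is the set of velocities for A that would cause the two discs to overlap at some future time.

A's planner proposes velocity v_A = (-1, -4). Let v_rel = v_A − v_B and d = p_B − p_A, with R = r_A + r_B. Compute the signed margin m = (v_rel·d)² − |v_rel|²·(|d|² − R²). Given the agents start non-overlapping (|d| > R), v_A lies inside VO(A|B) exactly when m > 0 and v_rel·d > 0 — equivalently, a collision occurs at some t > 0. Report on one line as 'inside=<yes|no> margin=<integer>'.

d = (9, 7),  |d|² = 130;  R = 4+6 = 10,  c = 130−10² = 30
v_rel = (3, 0),  |v_rel|² = 9;  v_rel·d = (3)·(9) + (0)·(7) = 27
9·t² − 54·t + 30 = 0  ⇒  m = 27² − 9·30 = 459
m = 459 > 0,  v_rel·d = 27 > 0  ⇒  inside

inside=yes margin=459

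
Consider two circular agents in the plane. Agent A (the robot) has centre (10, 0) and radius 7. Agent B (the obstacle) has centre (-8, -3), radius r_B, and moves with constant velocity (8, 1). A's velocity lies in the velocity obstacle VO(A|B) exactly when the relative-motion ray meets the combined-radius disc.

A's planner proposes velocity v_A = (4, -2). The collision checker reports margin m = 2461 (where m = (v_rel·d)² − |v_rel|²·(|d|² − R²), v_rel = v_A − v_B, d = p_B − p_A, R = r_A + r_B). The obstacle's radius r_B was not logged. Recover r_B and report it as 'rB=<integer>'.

m = 2461
d = (-18, -3);  v_rel = (-4, -3),  |v_rel|² = 25
v_rel×d = (-4)·(-3) − (-3)·(-18) = -42
since m = R²·25 − (-42)²:  R² = (1764 + 2461) / 25 = 169
R = √169 = 13  ⇒  r_B = 13 − 7 = 6

rB=6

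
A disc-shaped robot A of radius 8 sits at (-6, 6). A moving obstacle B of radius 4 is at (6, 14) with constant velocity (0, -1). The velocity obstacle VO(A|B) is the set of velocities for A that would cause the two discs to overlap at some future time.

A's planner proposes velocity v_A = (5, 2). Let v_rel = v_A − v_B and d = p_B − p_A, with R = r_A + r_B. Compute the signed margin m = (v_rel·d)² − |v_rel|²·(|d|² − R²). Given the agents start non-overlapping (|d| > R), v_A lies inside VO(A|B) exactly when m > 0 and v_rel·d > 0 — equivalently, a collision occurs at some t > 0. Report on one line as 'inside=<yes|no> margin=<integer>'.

d = (12, 8),  |d|² = 208;  R = 8+4 = 12,  c = 208−12² = 64
v_rel = (5, 3),  |v_rel|² = 34;  v_rel·d = (5)·(12) + (3)·(8) = 84
34·t² − 168·t + 64 = 0  ⇒  m = 84² − 34·64 = 4880
m = 4880 > 0,  v_rel·d = 84 > 0  ⇒  inside

inside=yes margin=4880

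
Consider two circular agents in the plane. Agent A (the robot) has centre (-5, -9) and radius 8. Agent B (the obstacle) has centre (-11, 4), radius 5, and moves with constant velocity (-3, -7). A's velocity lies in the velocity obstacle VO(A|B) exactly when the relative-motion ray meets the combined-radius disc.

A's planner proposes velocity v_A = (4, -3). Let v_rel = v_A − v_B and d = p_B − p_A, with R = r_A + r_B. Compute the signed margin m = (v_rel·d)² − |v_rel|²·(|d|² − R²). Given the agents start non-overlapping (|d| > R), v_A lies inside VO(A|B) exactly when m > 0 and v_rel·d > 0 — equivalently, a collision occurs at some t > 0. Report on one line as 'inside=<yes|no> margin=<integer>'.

d = (-6, 13),  |d|² = 205;  R = 8+5 = 13,  c = 205−13² = 36
v_rel = (7, 4),  |v_rel|² = 65;  v_rel·d = (7)·(-6) + (4)·(13) = 10
65·t² − 20·t + 36 = 0  ⇒  m = 10² − 65·36 = -2240
m = -2240 < 0,  v_rel·d = 10 > 0  ⇒  outside

inside=no margin=-2240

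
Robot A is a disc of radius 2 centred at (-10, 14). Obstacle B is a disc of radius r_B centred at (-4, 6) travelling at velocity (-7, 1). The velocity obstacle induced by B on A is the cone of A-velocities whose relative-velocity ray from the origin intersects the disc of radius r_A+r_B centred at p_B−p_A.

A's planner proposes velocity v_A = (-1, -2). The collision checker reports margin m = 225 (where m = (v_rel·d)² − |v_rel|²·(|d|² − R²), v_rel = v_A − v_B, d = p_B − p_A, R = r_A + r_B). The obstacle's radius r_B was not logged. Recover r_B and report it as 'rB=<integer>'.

m = 225
d = (6, -8);  v_rel = (6, -3),  |v_rel|² = 45
v_rel×d = (6)·(-8) − (-3)·(6) = -30
since m = R²·45 − (-30)²:  R² = (900 + 225) / 45 = 25
R = √25 = 5  ⇒  r_B = 5 − 2 = 3

rB=3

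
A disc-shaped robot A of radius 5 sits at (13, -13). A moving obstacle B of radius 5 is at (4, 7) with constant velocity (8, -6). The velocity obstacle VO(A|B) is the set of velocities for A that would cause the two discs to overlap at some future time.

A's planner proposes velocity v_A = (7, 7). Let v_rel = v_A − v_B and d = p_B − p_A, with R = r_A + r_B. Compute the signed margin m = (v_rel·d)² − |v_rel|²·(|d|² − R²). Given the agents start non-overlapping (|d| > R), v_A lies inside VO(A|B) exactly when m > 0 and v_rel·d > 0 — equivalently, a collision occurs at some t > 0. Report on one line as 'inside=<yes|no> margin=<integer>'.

d = (-9, 20),  |d|² = 481;  R = 5+5 = 10,  c = 481−10² = 381
v_rel = (-1, 13),  |v_rel|² = 170;  v_rel·d = (-1)·(-9) + (13)·(20) = 269
170·t² − 538·t + 381 = 0  ⇒  m = 269² − 170·381 = 7591
m = 7591 > 0,  v_rel·d = 269 > 0  ⇒  inside

inside=yes margin=7591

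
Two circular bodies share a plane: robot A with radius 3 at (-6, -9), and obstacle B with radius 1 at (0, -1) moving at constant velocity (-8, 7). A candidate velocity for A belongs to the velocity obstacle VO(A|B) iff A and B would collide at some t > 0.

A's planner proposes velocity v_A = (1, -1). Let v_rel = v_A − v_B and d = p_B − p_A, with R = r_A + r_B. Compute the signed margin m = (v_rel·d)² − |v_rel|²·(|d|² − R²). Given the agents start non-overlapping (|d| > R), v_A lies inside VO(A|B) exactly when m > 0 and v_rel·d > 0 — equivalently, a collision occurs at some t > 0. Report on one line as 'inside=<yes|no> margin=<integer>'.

d = (6, 8),  |d|² = 100;  R = 3+1 = 4,  c = 100−4² = 84
v_rel = (9, -8),  |v_rel|² = 145;  v_rel·d = (9)·(6) + (-8)·(8) = -10
145·t² + 20·t + 84 = 0  ⇒  m = (-10)² − 145·84 = -12080
m = -12080 < 0,  v_rel·d = -10 < 0  ⇒  outside

inside=no margin=-12080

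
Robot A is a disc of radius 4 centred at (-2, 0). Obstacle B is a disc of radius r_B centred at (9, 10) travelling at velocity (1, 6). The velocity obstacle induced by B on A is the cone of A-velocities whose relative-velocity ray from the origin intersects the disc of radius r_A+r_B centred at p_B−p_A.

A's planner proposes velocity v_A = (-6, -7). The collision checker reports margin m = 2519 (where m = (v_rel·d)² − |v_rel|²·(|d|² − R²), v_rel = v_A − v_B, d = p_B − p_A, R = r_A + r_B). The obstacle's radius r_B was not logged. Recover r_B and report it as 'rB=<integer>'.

m = 2519
d = (11, 10);  v_rel = (-7, -13),  |v_rel|² = 218
v_rel×d = (-7)·(10) − (-13)·(11) = 73
since m = R²·218 − 73²:  R² = (5329 + 2519) / 218 = 36
R = √36 = 6  ⇒  r_B = 6 − 4 = 2

rB=2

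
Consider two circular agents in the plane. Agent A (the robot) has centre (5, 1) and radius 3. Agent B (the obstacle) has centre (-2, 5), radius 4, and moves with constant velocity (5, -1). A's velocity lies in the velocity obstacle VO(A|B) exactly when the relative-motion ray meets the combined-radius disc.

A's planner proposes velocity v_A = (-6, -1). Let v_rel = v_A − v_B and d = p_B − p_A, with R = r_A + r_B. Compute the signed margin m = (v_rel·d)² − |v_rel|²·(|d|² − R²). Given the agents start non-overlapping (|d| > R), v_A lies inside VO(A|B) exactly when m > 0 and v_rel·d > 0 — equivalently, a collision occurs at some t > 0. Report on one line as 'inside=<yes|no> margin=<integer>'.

d = (-7, 4),  |d|² = 65;  R = 3+4 = 7,  c = 65−7² = 16
v_rel = (-11, 0),  |v_rel|² = 121;  v_rel·d = (-11)·(-7) + (0)·(4) = 77
121·t² − 154·t + 16 = 0  ⇒  m = 77² − 121·16 = 3993
m = 3993 > 0,  v_rel·d = 77 > 0  ⇒  inside

inside=yes margin=3993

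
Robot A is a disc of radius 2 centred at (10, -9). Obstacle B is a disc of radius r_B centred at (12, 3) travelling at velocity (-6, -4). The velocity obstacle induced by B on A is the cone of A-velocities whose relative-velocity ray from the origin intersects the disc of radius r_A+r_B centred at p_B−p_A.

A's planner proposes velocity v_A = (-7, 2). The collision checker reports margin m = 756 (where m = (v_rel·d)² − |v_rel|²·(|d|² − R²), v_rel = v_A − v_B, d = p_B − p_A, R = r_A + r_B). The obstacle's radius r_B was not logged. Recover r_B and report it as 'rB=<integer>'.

m = 756
d = (2, 12);  v_rel = (-1, 6),  |v_rel|² = 37
v_rel×d = (-1)·(12) − (6)·(2) = -24
since m = R²·37 − (-24)²:  R² = (576 + 756) / 37 = 36
R = √36 = 6  ⇒  r_B = 6 − 2 = 4

rB=4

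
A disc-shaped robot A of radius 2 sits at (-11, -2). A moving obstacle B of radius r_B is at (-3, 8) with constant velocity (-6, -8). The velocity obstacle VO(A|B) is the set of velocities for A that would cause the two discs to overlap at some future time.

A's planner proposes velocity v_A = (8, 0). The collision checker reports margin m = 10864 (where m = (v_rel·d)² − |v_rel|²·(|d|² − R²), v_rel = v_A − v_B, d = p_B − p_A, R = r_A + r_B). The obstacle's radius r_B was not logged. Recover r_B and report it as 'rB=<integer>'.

m = 10864
d = (8, 10);  v_rel = (14, 8),  |v_rel|² = 260
v_rel×d = (14)·(10) − (8)·(8) = 76
since m = R²·260 − 76²:  R² = (5776 + 10864) / 260 = 64
R = √64 = 8  ⇒  r_B = 8 − 2 = 6

rB=6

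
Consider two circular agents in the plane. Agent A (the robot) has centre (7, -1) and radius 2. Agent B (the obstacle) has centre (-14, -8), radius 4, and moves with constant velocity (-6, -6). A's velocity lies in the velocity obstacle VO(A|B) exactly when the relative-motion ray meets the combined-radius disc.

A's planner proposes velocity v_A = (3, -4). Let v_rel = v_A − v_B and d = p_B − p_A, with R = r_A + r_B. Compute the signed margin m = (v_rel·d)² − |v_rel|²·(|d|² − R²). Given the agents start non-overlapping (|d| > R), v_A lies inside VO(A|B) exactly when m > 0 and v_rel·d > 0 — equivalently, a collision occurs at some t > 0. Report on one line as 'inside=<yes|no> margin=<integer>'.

d = (-21, -7),  |d|² = 490;  R = 2+4 = 6,  c = 490−6² = 454
v_rel = (9, 2),  |v_rel|² = 85;  v_rel·d = (9)·(-21) + (2)·(-7) = -203
85·t² + 406·t + 454 = 0  ⇒  m = (-203)² − 85·454 = 2619
m = 2619 > 0,  v_rel·d = -203 < 0  ⇒  outside

inside=no margin=2619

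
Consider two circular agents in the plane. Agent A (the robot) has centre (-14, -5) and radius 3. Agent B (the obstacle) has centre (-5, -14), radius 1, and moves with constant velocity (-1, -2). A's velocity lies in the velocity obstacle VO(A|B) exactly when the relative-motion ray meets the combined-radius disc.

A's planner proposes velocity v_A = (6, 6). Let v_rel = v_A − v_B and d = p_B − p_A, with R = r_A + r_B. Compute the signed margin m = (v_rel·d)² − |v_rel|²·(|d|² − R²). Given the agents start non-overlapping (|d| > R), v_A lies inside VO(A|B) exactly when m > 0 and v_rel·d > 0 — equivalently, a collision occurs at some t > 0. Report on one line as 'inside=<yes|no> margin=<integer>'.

d = (9, -9),  |d|² = 162;  R = 3+1 = 4,  c = 162−4² = 146
v_rel = (7, 8),  |v_rel|² = 113;  v_rel·d = (7)·(9) + (8)·(-9) = -9
113·t² + 18·t + 146 = 0  ⇒  m = (-9)² − 113·146 = -16417
m = -16417 < 0,  v_rel·d = -9 < 0  ⇒  outside

inside=no margin=-16417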